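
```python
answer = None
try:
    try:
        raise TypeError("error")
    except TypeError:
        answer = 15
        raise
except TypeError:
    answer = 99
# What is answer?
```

Step-by-step execution trace:
1. Inner try: `raise TypeError("error")` raises TypeError.
2. Inner `except TypeError` matches → answer = 15.
3. bare `raise` re-raises the same TypeError.
4. Outer `except TypeError` matches → answer = 99.
Result: 99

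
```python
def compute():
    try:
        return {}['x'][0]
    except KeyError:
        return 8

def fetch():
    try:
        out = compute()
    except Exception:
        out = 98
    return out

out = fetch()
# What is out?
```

Step-by-step execution trace:
1. `fetch()` calls `compute()`.
2. In compute: `{}['x'][0]` raises KeyError; `except KeyError` catches it → returns 8.
3. In fetch: `out = compute()` → out = 8. No exception reaches fetch.
4. `except Exception` is skipped; fetch returns 8.
5. out = 8.
Result: 8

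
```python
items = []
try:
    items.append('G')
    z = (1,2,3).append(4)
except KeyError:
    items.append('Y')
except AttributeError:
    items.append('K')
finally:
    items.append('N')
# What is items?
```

Step-by-step execution trace:
1. try: `items.append('G')` → items = ['G'].
2. `z = (1,2,3).append(4)` raises AttributeError.
3. `except KeyError` does not match AttributeError; skipped.
4. `except AttributeError` matches → `items.append('K')` → items = ['G', 'K'].
5. finally always runs: `items.append('N')` → items = ['G', 'K', 'N'].
Result: ['G', 'K', 'N']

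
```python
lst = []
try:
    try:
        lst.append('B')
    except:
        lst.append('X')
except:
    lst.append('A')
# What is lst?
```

Step-by-step execution trace:
1. Inner try: `lst.append('B')` → lst = ['B']. No exception raised.
2. Inner `except` is skipped.
3. Inner try completes normally; outer `except` is skipped.
Result: ['B']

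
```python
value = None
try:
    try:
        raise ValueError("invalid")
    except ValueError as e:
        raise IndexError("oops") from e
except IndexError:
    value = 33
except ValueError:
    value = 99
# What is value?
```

Step-by-step execution trace:
1. Inner try raises ValueError; inner `except ValueError as e` catches it.
2. `raise IndexError(...) from e` raises IndexError (ValueError is attached as __cause__, but only IndexError is active).
3. Outer `except IndexError` matches → value = 33.
4. `except ValueError` is not reached.
Result: 33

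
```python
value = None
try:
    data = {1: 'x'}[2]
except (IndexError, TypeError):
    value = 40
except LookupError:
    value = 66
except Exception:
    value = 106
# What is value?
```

Step-by-step execution trace:
1. `data = {1: 'x'}[2]` raises KeyError.
2. `except (IndexError, TypeError)` does not match KeyError; skipped.
3. `except LookupError` matches (KeyError is a subclass of LookupError) → value = 66.
4. `except Exception` is not reached.
Result: 66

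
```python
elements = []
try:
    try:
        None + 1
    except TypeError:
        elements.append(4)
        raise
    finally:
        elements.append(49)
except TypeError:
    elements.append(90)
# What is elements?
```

Step-by-step execution trace:
1. Inner try: `None + 1` raises TypeError.
2. Inner `except TypeError` matches → `elements.append(4)` → elements = [4].
3. bare `raise` re-raises TypeError.
4. Inner `finally` runs during unwinding: `elements.append(49)` → elements = [4, 49].
5. Outer `except TypeError` matches → `elements.append(90)` → elements = [4, 49, 90].
Result: [4, 49, 90]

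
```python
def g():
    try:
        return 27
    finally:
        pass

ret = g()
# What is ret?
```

Step-by-step execution trace:
1. `g()` enters try: `return 27` sets pending return value 27.
2. Before returning, `finally: pass` runs (no effect).
3. g() returns 27 → ret = 27.
Result: 27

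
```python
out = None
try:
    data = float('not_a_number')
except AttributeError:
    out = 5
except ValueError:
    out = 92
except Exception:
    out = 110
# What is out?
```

Step-by-step execution trace:
1. `data = float('not_a_number')` raises ValueError.
2. `except AttributeError` does not match ValueError; skipped.
3. `except ValueError` matches → out = 92.
4. Remaining except clauses are skipped.
Result: 92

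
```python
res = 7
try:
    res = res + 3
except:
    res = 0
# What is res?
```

Step-by-step execution trace:
1. res starts at 7.
2. try: `res = res + 3` → res = 10. No exception raised.
3. `except` is skipped.
Result: 10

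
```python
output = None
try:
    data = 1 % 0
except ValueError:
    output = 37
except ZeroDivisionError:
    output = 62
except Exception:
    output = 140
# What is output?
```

Step-by-step execution trace:
1. `data = 1 % 0` raises ZeroDivisionError.
2. `except ValueError` does not match ZeroDivisionError; skipped.
3. `except ZeroDivisionError` matches → output = 62.
4. Remaining except clauses are skipped.
Result: 62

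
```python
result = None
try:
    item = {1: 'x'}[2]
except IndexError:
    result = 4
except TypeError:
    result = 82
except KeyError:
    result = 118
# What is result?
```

Step-by-step execution trace:
1. `item = {1: 'x'}[2]` raises KeyError.
2. `except IndexError` does not match KeyError; skipped.
3. `except TypeError` does not match KeyError; skipped.
4. `except KeyError` matches → result = 118.
Result: 118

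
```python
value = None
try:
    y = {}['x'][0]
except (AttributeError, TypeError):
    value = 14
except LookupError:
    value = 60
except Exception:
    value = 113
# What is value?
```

Step-by-step execution trace:
1. `y = {}['x'][0]` raises KeyError.
2. `except (AttributeError, TypeError)` does not match KeyError; skipped.
3. `except LookupError` matches (KeyError is a subclass of LookupError) → value = 60.
4. `except Exception` is not reached.
Result: 60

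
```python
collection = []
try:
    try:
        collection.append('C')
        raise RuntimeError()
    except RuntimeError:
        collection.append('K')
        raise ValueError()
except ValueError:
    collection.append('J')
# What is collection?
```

Step-by-step execution trace:
1. Inner try: `collection.append('C')` → collection = ['C'].
2. `raise RuntimeError()` raises RuntimeError.
3. Inner `except RuntimeError` matches → `collection.append('K')` → collection = ['C', 'K'].
4. `raise ValueError()` raises ValueError; propagates to outer try.
5. Outer `except ValueError` matches → `collection.append('J')` → collection = ['C', 'K', 'J'].
Result: ['C', 'K', 'J']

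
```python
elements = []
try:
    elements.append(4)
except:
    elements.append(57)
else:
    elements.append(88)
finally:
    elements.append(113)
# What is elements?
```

Step-by-step execution trace:
1. try: `elements.append(4)` → elements = [4]. No exception raised.
2. `except` is skipped.
3. `else` runs: `elements.append(88)` → elements = [4, 88].
4. `finally` always runs: `elements.append(113)` → elements = [4, 88, 113].
Result: [4, 88, 113]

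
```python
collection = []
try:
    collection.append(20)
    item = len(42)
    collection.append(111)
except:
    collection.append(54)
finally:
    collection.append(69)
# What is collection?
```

Step-by-step execution trace:
1. try: `collection.append(20)` → collection = [20].
2. `item = len(42)` raises TypeError; `collection.append(111)` is not reached.
3. bare `except` matches → `collection.append(54)` → collection = [20, 54].
4. finally always runs: `collection.append(69)` → collection = [20, 54, 69].
Result: [20, 54, 69]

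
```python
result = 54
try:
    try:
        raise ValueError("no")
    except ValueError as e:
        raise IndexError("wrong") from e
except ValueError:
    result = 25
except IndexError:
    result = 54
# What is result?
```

Step-by-step execution trace:
1. Inner try raises ValueError; inner `except ValueError as e` catches it.
2. `raise IndexError(...) from e` raises IndexError (ValueError is attached as __cause__, but only IndexError is active).
3. Outer `except ValueError` does not match IndexError; skipped.
4. Outer `except IndexError` matches → result = 54.
Result: 54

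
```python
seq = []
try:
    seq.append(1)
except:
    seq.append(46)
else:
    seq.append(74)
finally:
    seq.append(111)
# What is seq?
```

Step-by-step execution trace:
1. try: `seq.append(1)` → seq = [1]. No exception raised.
2. `except` is skipped.
3. `else` runs: `seq.append(74)` → seq = [1, 74].
4. `finally` always runs: `seq.append(111)` → seq = [1, 74, 111].
Result: [1, 74, 111]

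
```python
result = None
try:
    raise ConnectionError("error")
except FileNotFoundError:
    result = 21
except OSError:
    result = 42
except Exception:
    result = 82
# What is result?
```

Step-by-step execution trace:
1. `raise ConnectionError(...)` raises ConnectionError.
2. `except FileNotFoundError` does not match (ConnectionError is not a subclass of FileNotFoundError); skipped.
3. `except OSError` matches (ConnectionError is a subclass of OSError) → result = 42.
4. `except Exception` is not reached.
Result: 42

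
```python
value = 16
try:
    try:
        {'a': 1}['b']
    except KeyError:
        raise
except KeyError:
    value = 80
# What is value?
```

Step-by-step execution trace:
1. Inner try: `{'a': 1}['b']` raises KeyError.
2. Inner `except KeyError` matches; bare `raise` re-raises the same KeyError.
3. Outer `except KeyError` matches → value = 80.
Result: 80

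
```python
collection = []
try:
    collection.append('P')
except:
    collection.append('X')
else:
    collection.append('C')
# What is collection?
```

Step-by-step execution trace:
1. try: `collection.append('P')` → collection = ['P']. No exception raised.
2. `except` is skipped.
3. `else` runs (try completed without exception): `collection.append('C')` → collection = ['P', 'C'].
Result: ['P', 'C']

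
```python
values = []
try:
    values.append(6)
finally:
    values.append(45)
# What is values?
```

Step-by-step execution trace:
1. try: `values.append(6)` → values = [6].
2. The try body completes without raising.
3. finally always runs: `values.append(45)` → values = [6, 45].
Result: [6, 45]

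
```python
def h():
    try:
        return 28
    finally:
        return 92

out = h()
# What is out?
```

Step-by-step execution trace:
1. `h()` enters try: `return 28` sets pending return value 28.
2. Before returning, `finally: return 92` runs and overrides the pending return.
3. h() returns 92 → out = 92.
Result: 92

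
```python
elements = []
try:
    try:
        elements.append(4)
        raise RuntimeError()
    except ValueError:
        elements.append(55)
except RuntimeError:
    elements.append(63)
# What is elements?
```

Step-by-step execution trace:
1. Inner try: `elements.append(4)` → elements = [4].
2. `raise RuntimeError()` raises RuntimeError.
3. Inner `except ValueError` does not match RuntimeError; exception propagates to outer try.
4. Outer `except RuntimeError` matches → `elements.append(63)` → elements = [4, 63].
Result: [4, 63]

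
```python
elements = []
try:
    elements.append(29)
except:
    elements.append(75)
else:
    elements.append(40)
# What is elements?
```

Step-by-step execution trace:
1. try: `elements.append(29)` → elements = [29]. No exception raised.
2. `except` is skipped.
3. `else` runs (try completed without exception): `elements.append(40)` → elements = [29, 40].
Result: [29, 40]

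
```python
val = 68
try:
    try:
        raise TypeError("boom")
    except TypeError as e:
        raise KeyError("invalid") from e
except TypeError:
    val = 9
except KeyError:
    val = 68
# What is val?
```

Step-by-step execution trace:
1. Inner try raises TypeError; inner `except TypeError as e` catches it.
2. `raise KeyError(...) from e` raises KeyError (TypeError is attached as __cause__, but only KeyError is active).
3. Outer `except TypeError` does not match KeyError; skipped.
4. Outer `except KeyError` matches → val = 68.
Result: 68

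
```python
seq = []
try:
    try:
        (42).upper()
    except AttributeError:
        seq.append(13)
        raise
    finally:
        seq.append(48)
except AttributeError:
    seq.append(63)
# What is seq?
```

Step-by-step execution trace:
1. Inner try: `(42).upper()` raises AttributeError.
2. Inner `except AttributeError` matches → `seq.append(13)` → seq = [13].
3. bare `raise` re-raises AttributeError.
4. Inner `finally` runs during unwinding: `seq.append(48)` → seq = [13, 48].
5. Outer `except AttributeError` matches → `seq.append(63)` → seq = [13, 48, 63].
Result: [13, 48, 63]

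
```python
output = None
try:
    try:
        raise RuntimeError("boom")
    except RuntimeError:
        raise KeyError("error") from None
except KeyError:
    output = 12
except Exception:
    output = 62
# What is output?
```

Step-by-step execution trace:
1. Inner try raises RuntimeError; inner `except RuntimeError` catches it.
2. `raise KeyError(...) from None` raises KeyError (from None suppresses __context__, but the active exception is still KeyError).
3. Outer `except KeyError` matches → output = 12.
4. `except Exception` is not reached.
Result: 12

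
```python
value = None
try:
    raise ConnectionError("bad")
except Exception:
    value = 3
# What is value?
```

Step-by-step execution trace:
1. `raise ConnectionError(...)` raises ConnectionError.
2. `except Exception` matches (ConnectionError is a subclass of Exception) → value = 3.
Result: 3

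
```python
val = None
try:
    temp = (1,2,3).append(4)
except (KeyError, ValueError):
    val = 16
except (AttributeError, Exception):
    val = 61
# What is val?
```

Step-by-step execution trace:
1. `temp = (1,2,3).append(4)` raises AttributeError.
2. `except (KeyError, ValueError)` does not match AttributeError; skipped.
3. `except (AttributeError, Exception)` matches (AttributeError is in the tuple) → val = 61.
Result: 61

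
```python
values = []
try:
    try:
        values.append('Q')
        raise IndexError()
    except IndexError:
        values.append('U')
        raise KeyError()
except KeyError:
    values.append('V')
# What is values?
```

Step-by-step execution trace:
1. Inner try: `values.append('Q')` → values = ['Q'].
2. `raise IndexError()` raises IndexError.
3. Inner `except IndexError` matches → `values.append('U')` → values = ['Q', 'U'].
4. `raise KeyError()` raises KeyError; propagates to outer try.
5. Outer `except KeyError` matches → `values.append('V')` → values = ['Q', 'U', 'V'].
Result: ['Q', 'U', 'V']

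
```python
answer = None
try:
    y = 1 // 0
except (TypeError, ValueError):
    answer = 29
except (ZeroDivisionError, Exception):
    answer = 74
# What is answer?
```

Step-by-step execution trace:
1. `y = 1 // 0` raises ZeroDivisionError.
2. `except (TypeError, ValueError)` does not match ZeroDivisionError; skipped.
3. `except (ZeroDivisionError, Exception)` matches (ZeroDivisionError is in the tuple) → answer = 74.
Result: 74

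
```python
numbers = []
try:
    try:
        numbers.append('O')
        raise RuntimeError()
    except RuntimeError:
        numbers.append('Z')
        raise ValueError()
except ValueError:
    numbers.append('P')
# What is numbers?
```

Step-by-step execution trace:
1. Inner try: `numbers.append('O')` → numbers = ['O'].
2. `raise RuntimeError()` raises RuntimeError.
3. Inner `except RuntimeError` matches → `numbers.append('Z')` → numbers = ['O', 'Z'].
4. `raise ValueError()` raises ValueError; propagates to outer try.
5. Outer `except ValueError` matches → `numbers.append('P')` → numbers = ['O', 'Z', 'P'].
Result: ['O', 'Z', 'P']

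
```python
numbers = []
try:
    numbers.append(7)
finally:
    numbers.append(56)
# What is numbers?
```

Step-by-step execution trace:
1. try: `numbers.append(7)` → numbers = [7].
2. The try body completes without raising.
3. finally always runs: `numbers.append(56)` → numbers = [7, 56].
Result: [7, 56]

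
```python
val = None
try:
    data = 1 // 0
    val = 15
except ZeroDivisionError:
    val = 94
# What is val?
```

Step-by-step execution trace:
1. `data = 1 // 0` raises ZeroDivisionError.
2. `val = 15` is not reached.
3. `except ZeroDivisionError` matches → val = 94.
Result: 94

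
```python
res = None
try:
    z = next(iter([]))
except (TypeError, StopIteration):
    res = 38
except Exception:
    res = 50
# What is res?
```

Step-by-step execution trace:
1. `z = next(iter([]))` raises StopIteration.
2. `except (TypeError, StopIteration)` matches (StopIteration is in the tuple) → res = 38.
3. `except Exception` is not reached.
Result: 38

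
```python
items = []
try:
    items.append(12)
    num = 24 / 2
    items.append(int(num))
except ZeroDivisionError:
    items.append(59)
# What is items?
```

Step-by-step execution trace:
1. try: `items.append(12)` → items = [12].
2. `num = 24 / 2` → num = 12.0. No exception raised.
3. `items.append(int(num))` → items = [12, 12].
4. `except ZeroDivisionError` is skipped (no exception was raised).
Result: [12, 12]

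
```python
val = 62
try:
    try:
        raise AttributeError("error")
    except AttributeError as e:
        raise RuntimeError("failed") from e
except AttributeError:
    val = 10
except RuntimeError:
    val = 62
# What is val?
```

Step-by-step execution trace:
1. Inner try raises AttributeError; inner `except AttributeError as e` catches it.
2. `raise RuntimeError(...) from e` raises RuntimeError (AttributeError is attached as __cause__, but only RuntimeError is active).
3. Outer `except AttributeError` does not match RuntimeError; skipped.
4. Outer `except RuntimeError` matches → val = 62.
Result: 62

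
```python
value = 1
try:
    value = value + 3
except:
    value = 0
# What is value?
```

Step-by-step execution trace:
1. value starts at 1.
2. try: `value = value + 3` → value = 4. No exception raised.
3. `except` is skipped.
Result: 4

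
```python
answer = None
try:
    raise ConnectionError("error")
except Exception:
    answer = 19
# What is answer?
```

Step-by-step execution trace:
1. `raise ConnectionError(...)` raises ConnectionError.
2. `except Exception` matches (ConnectionError is a subclass of Exception) → answer = 19.
Result: 19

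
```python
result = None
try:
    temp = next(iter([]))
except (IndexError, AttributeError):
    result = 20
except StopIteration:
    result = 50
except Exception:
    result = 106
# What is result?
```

Step-by-step execution trace:
1. `temp = next(iter([]))` raises StopIteration.
2. `except (IndexError, AttributeError)` does not match StopIteration; skipped.
3. `except StopIteration` matches (exact type match) → result = 50.
4. `except Exception` is not reached.
Result: 50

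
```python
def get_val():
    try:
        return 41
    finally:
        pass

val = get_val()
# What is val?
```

Step-by-step execution trace:
1. `get_val()` enters try: `return 41` sets pending return value 41.
2. Before returning, `finally: pass` runs (no effect).
3. get_val() returns 41 → val = 41.
Result: 41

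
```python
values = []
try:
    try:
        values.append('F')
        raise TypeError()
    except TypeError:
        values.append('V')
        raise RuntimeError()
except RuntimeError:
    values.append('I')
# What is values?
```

Step-by-step execution trace:
1. Inner try: `values.append('F')` → values = ['F'].
2. `raise TypeError()` raises TypeError.
3. Inner `except TypeError` matches → `values.append('V')` → values = ['F', 'V'].
4. `raise RuntimeError()` raises RuntimeError; propagates to outer try.
5. Outer `except RuntimeError` matches → `values.append('I')` → values = ['F', 'V', 'I'].
Result: ['F', 'V', 'I']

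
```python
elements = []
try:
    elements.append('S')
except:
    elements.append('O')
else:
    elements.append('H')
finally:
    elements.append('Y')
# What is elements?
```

Step-by-step execution trace:
1. try: `elements.append('S')` → elements = ['S']. No exception raised.
2. `except` is skipped.
3. `else` runs: `elements.append('H')` → elements = ['S', 'H'].
4. `finally` always runs: `elements.append('Y')` → elements = ['S', 'H', 'Y'].
Result: ['S', 'H', 'Y']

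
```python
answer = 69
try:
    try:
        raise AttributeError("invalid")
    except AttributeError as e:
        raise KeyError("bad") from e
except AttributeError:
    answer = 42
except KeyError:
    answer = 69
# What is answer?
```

Step-by-step execution trace:
1. Inner try raises AttributeError; inner `except AttributeError as e` catches it.
2. `raise KeyError(...) from e` raises KeyError (AttributeError is attached as __cause__, but only KeyError is active).
3. Outer `except AttributeError` does not match KeyError; skipped.
4. Outer `except KeyError` matches → answer = 69.
Result: 69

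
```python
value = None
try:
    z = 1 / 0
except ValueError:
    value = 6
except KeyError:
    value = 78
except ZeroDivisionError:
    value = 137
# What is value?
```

Step-by-step execution trace:
1. `z = 1 / 0` raises ZeroDivisionError.
2. `except ValueError` does not match ZeroDivisionError; skipped.
3. `except KeyError` does not match ZeroDivisionError; skipped.
4. `except ZeroDivisionError` matches → value = 137.
Result: 137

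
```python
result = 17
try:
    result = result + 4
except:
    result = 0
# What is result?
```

Step-by-step execution trace:
1. result starts at 17.
2. try: `result = result + 4` → result = 21. No exception raised.
3. `except` is skipped.
Result: 21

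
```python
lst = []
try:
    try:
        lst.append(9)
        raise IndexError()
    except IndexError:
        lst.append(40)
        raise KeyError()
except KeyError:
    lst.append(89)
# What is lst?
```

Step-by-step execution trace:
1. Inner try: `lst.append(9)` → lst = [9].
2. `raise IndexError()` raises IndexError.
3. Inner `except IndexError` matches → `lst.append(40)` → lst = [9, 40].
4. `raise KeyError()` raises KeyError; propagates to outer try.
5. Outer `except KeyError` matches → `lst.append(89)` → lst = [9, 40, 89].
Result: [9, 40, 89]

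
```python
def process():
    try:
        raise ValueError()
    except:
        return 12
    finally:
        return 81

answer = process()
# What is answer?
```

Step-by-step execution trace:
1. `process()` enters try: `raise ValueError()` raises ValueError.
2. bare `except` matches → `return 12` sets pending return value 12.
3. Before returning, `finally: return 81` runs and overrides the pending return.
4. process() returns 81 → answer = 81.
Result: 81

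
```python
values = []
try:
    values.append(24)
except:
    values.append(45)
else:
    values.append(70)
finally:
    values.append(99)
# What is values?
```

Step-by-step execution trace:
1. try: `values.append(24)` → values = [24]. No exception raised.
2. `except` is skipped.
3. `else` runs: `values.append(70)` → values = [24, 70].
4. `finally` always runs: `values.append(99)` → values = [24, 70, 99].
Result: [24, 70, 99]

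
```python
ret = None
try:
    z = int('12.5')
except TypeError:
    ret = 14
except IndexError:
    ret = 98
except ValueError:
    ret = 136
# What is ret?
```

Step-by-step execution trace:
1. `z = int('12.5')` raises ValueError.
2. `except TypeError` does not match ValueError; skipped.
3. `except IndexError` does not match ValueError; skipped.
4. `except ValueError` matches → ret = 136.
Result: 136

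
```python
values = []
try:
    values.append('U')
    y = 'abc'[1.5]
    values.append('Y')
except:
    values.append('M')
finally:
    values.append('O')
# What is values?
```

Step-by-step execution trace:
1. try: `values.append('U')` → values = ['U'].
2. `y = 'abc'[1.5]` raises TypeError; `values.append('Y')` is not reached.
3. bare `except` matches → `values.append('M')` → values = ['U', 'M'].
4. finally always runs: `values.append('O')` → values = ['U', 'M', 'O'].
Result: ['U', 'M', 'O']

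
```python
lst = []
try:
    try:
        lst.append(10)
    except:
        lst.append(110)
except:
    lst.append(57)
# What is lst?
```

Step-by-step execution trace:
1. Inner try: `lst.append(10)` → lst = [10]. No exception raised.
2. Inner `except` is skipped.
3. Inner try completes normally; outer `except` is skipped.
Result: [10]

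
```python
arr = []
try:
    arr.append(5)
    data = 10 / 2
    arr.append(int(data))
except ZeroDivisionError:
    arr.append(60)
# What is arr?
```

Step-by-step execution trace:
1. try: `arr.append(5)` → arr = [5].
2. `data = 10 / 2` → data = 5.0. No exception raised.
3. `arr.append(int(data))` → arr = [5, 5].
4. `except ZeroDivisionError` is skipped (no exception was raised).
Result: [5, 5]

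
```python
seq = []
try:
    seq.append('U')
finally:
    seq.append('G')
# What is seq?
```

Step-by-step execution trace:
1. try: `seq.append('U')` → seq = ['U'].
2. The try body completes without raising.
3. finally always runs: `seq.append('G')` → seq = ['U', 'G'].
Result: ['U', 'G']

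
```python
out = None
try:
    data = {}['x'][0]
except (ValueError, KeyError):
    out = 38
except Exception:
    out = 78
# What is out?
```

Step-by-step execution trace:
1. `data = {}['x'][0]` raises KeyError.
2. `except (ValueError, KeyError)` matches (KeyError is in the tuple) → out = 38.
3. `except Exception` is not reached.
Result: 38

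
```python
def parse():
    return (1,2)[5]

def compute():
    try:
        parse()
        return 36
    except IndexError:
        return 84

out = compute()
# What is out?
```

Step-by-step execution trace:
1. `compute()` calls `parse()`.
2. `parse()` evaluates `(1,2)[5]`, which raises IndexError; it propagates to the caller.
3. `return 36` is not reached.
4. `except IndexError` in compute matches → returns 84.
5. out = 84.
Result: 84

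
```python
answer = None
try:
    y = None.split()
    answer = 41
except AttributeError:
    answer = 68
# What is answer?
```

Step-by-step execution trace:
1. `y = None.split()` raises AttributeError.
2. `answer = 41` is not reached.
3. `except AttributeError` matches → answer = 68.
Result: 68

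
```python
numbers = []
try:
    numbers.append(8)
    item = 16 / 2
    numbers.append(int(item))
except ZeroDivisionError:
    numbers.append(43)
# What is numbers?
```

Step-by-step execution trace:
1. try: `numbers.append(8)` → numbers = [8].
2. `item = 16 / 2` → item = 8.0. No exception raised.
3. `numbers.append(int(item))` → numbers = [8, 8].
4. `except ZeroDivisionError` is skipped (no exception was raised).
Result: [8, 8]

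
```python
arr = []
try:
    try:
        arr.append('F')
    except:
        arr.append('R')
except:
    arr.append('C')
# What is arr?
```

Step-by-step execution trace:
1. Inner try: `arr.append('F')` → arr = ['F']. No exception raised.
2. Inner `except` is skipped.
3. Inner try completes normally; outer `except` is skipped.
Result: ['F']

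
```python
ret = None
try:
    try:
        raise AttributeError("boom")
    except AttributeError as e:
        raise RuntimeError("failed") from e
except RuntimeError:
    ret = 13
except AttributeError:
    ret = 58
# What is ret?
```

Step-by-step execution trace:
1. Inner try raises AttributeError; inner `except AttributeError as e` catches it.
2. `raise RuntimeError(...) from e` raises RuntimeError (AttributeError is attached as __cause__, but only RuntimeError is active).
3. Outer `except RuntimeError` matches → ret = 13.
4. `except AttributeError` is not reached.
Result: 13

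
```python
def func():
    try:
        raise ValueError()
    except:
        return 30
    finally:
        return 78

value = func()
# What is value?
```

Step-by-step execution trace:
1. `func()` enters try: `raise ValueError()` raises ValueError.
2. bare `except` matches → `return 30` sets pending return value 30.
3. Before returning, `finally: return 78` runs and overrides the pending return.
4. func() returns 78 → value = 78.
Result: 78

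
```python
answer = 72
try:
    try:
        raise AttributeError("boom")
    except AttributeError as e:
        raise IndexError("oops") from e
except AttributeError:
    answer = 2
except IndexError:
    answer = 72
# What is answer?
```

Step-by-step execution trace:
1. Inner try raises AttributeError; inner `except AttributeError as e` catches it.
2. `raise IndexError(...) from e` raises IndexError (AttributeError is attached as __cause__, but only IndexError is active).
3. Outer `except AttributeError` does not match IndexError; skipped.
4. Outer `except IndexError` matches → answer = 72.
Result: 72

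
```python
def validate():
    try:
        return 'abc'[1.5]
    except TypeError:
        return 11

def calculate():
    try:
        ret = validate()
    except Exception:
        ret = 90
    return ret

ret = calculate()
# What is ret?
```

Step-by-step execution trace:
1. `calculate()` calls `validate()`.
2. In validate: `'abc'[1.5]` raises TypeError; `except TypeError` catches it → returns 11.
3. In calculate: `ret = validate()` → ret = 11. No exception reaches calculate.
4. `except Exception` is skipped; calculate returns 11.
5. ret = 11.
Result: 11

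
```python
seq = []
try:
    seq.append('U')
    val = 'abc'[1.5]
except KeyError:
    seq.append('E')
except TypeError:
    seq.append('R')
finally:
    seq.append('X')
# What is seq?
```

Step-by-step execution trace:
1. try: `seq.append('U')` → seq = ['U'].
2. `val = 'abc'[1.5]` raises TypeError.
3. `except KeyError` does not match TypeError; skipped.
4. `except TypeError` matches → `seq.append('R')` → seq = ['U', 'R'].
5. finally always runs: `seq.append('X')` → seq = ['U', 'R', 'X'].
Result: ['U', 'R', 'X']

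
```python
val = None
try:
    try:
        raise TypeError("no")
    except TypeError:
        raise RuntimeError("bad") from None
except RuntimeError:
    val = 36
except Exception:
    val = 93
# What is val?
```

Step-by-step execution trace:
1. Inner try raises TypeError; inner `except TypeError` catches it.
2. `raise RuntimeError(...) from None` raises RuntimeError (from None suppresses __context__, but the active exception is still RuntimeError).
3. Outer `except RuntimeError` matches → val = 36.
4. `except Exception` is not reached.
Result: 36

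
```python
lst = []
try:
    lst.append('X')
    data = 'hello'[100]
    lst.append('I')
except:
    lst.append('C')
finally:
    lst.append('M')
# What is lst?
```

Step-by-step execution trace:
1. try: `lst.append('X')` → lst = ['X'].
2. `data = 'hello'[100]` raises IndexError; `lst.append('I')` is not reached.
3. bare `except` matches → `lst.append('C')` → lst = ['X', 'C'].
4. finally always runs: `lst.append('M')` → lst = ['X', 'C', 'M'].
Result: ['X', 'C', 'M']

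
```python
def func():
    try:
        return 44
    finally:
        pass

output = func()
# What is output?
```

Step-by-step execution trace:
1. `func()` enters try: `return 44` sets pending return value 44.
2. Before returning, `finally: pass` runs (no effect).
3. func() returns 44 → output = 44.
Result: 44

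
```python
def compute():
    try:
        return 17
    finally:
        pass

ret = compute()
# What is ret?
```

Step-by-step execution trace:
1. `compute()` enters try: `return 17` sets pending return value 17.
2. Before returning, `finally: pass` runs (no effect).
3. compute() returns 17 → ret = 17.
Result: 17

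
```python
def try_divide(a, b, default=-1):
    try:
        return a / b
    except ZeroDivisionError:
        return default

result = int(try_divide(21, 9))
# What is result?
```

Step-by-step execution trace:
1. `try_divide(21, 9)` enters try: `return 21 / 9` → returns 2.3333333333333335. No exception raised.
2. `except ZeroDivisionError` is skipped.
3. `int(2.3333333333333335)` → 2 → result = 2.
Result: 2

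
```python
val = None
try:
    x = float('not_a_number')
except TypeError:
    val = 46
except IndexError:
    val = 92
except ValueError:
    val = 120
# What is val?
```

Step-by-step execution trace:
1. `x = float('not_a_number')` raises ValueError.
2. `except TypeError` does not match ValueError; skipped.
3. `except IndexError` does not match ValueError; skipped.
4. `except ValueError` matches → val = 120.
Result: 120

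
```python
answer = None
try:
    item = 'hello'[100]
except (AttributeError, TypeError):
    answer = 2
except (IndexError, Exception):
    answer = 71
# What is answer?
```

Step-by-step execution trace:
1. `item = 'hello'[100]` raises IndexError.
2. `except (AttributeError, TypeError)` does not match IndexError; skipped.
3. `except (IndexError, Exception)` matches (IndexError is in the tuple) → answer = 71.
Result: 71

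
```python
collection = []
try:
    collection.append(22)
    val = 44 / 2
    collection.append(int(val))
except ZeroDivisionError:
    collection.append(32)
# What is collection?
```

Step-by-step execution trace:
1. try: `collection.append(22)` → collection = [22].
2. `val = 44 / 2` → val = 22.0. No exception raised.
3. `collection.append(int(val))` → collection = [22, 22].
4. `except ZeroDivisionError` is skipped (no exception was raised).
Result: [22, 22]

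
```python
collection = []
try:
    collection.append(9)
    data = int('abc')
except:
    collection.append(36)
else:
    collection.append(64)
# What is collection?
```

Step-by-step execution trace:
1. try: `collection.append(9)` → collection = [9].
2. `data = int('abc')` raises ValueError.
3. bare `except` matches → `collection.append(36)` → collection = [9, 36].
4. `else` is skipped (an exception was raised).
Result: [9, 36]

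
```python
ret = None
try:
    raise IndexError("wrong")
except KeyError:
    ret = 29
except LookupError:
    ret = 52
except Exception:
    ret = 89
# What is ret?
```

Step-by-step execution trace:
1. `raise IndexError(...)` raises IndexError.
2. `except KeyError` does not match (IndexError is not a subclass of KeyError); skipped.
3. `except LookupError` matches (IndexError is a subclass of LookupError) → ret = 52.
4. `except Exception` is not reached.
Result: 52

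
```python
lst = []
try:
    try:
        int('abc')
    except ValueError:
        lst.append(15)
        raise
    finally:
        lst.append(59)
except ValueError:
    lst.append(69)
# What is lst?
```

Step-by-step execution trace:
1. Inner try: `int('abc')` raises ValueError.
2. Inner `except ValueError` matches → `lst.append(15)` → lst = [15].
3. bare `raise` re-raises ValueError.
4. Inner `finally` runs during unwinding: `lst.append(59)` → lst = [15, 59].
5. Outer `except ValueError` matches → `lst.append(69)` → lst = [15, 59, 69].
Result: [15, 59, 69]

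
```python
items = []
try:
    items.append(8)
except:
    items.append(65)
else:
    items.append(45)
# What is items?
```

Step-by-step execution trace:
1. try: `items.append(8)` → items = [8]. No exception raised.
2. `except` is skipped.
3. `else` runs (try completed without exception): `items.append(45)` → items = [8, 45].
Result: [8, 45]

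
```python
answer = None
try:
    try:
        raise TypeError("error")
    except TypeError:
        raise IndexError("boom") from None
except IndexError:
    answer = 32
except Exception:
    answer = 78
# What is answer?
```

Step-by-step execution trace:
1. Inner try raises TypeError; inner `except TypeError` catches it.
2. `raise IndexError(...) from None` raises IndexError (from None suppresses __context__, but the active exception is still IndexError).
3. Outer `except IndexError` matches → answer = 32.
4. `except Exception` is not reached.
Result: 32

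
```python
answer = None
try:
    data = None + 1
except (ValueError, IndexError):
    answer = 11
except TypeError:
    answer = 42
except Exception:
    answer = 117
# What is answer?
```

Step-by-step execution trace:
1. `data = None + 1` raises TypeError.
2. `except (ValueError, IndexError)` does not match TypeError; skipped.
3. `except TypeError` matches (exact type match) → answer = 42.
4. `except Exception` is not reached.
Result: 42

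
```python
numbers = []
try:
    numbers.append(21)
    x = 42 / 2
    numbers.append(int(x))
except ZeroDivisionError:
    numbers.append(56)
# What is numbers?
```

Step-by-step execution trace:
1. try: `numbers.append(21)` → numbers = [21].
2. `x = 42 / 2` → x = 21.0. No exception raised.
3. `numbers.append(int(x))` → numbers = [21, 21].
4. `except ZeroDivisionError` is skipped (no exception was raised).
Result: [21, 21]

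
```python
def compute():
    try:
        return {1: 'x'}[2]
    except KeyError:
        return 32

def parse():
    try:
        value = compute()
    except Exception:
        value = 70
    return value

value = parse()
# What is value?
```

Step-by-step execution trace:
1. `parse()` calls `compute()`.
2. In compute: `{1: 'x'}[2]` raises KeyError; `except KeyError` catches it → returns 32.
3. In parse: `value = compute()` → value = 32. No exception reaches parse.
4. `except Exception` is skipped; parse returns 32.
5. value = 32.
Result: 32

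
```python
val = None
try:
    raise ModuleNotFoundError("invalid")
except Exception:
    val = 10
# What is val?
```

Step-by-step execution trace:
1. `raise ModuleNotFoundError(...)` raises ModuleNotFoundError.
2. `except Exception` matches (ModuleNotFoundError is a subclass of Exception) → val = 10.
Result: 10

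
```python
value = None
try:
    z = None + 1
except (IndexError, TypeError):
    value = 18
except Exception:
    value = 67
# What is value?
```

Step-by-step execution trace:
1. `z = None + 1` raises TypeError.
2. `except (IndexError, TypeError)` matches (TypeError is in the tuple) → value = 18.
3. `except Exception` is not reached.
Result: 18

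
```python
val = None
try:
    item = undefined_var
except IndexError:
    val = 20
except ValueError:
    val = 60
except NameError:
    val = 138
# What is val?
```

Step-by-step execution trace:
1. `item = undefined_var` raises NameError.
2. `except IndexError` does not match NameError; skipped.
3. `except ValueError` does not match NameError; skipped.
4. `except NameError` matches → val = 138.
Result: 138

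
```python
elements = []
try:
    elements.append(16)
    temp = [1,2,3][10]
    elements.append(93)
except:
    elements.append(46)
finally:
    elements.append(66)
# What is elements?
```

Step-by-step execution trace:
1. try: `elements.append(16)` → elements = [16].
2. `temp = [1,2,3][10]` raises IndexError; `elements.append(93)` is not reached.
3. bare `except` matches → `elements.append(46)` → elements = [16, 46].
4. finally always runs: `elements.append(66)` → elements = [16, 46, 66].
Result: [16, 46, 66]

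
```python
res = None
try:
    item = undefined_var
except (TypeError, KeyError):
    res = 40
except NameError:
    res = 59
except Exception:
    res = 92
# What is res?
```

Step-by-step execution trace:
1. `item = undefined_var` raises NameError.
2. `except (TypeError, KeyError)` does not match NameError; skipped.
3. `except NameError` matches (exact type match) → res = 59.
4. `except Exception` is not reached.
Result: 59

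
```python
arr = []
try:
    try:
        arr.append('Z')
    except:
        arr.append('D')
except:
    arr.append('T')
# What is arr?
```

Step-by-step execution trace:
1. Inner try: `arr.append('Z')` → arr = ['Z']. No exception raised.
2. Inner `except` is skipped.
3. Inner try completes normally; outer `except` is skipped.
Result: ['Z']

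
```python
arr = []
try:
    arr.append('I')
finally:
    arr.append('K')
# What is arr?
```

Step-by-step execution trace:
1. try: `arr.append('I')` → arr = ['I'].
2. The try body completes without raising.
3. finally always runs: `arr.append('K')` → arr = ['I', 'K'].
Result: ['I', 'K']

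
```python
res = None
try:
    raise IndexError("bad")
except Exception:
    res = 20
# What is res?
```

Step-by-step execution trace:
1. `raise IndexError(...)` raises IndexError.
2. `except Exception` matches (IndexError is a subclass of Exception) → res = 20.
Result: 20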